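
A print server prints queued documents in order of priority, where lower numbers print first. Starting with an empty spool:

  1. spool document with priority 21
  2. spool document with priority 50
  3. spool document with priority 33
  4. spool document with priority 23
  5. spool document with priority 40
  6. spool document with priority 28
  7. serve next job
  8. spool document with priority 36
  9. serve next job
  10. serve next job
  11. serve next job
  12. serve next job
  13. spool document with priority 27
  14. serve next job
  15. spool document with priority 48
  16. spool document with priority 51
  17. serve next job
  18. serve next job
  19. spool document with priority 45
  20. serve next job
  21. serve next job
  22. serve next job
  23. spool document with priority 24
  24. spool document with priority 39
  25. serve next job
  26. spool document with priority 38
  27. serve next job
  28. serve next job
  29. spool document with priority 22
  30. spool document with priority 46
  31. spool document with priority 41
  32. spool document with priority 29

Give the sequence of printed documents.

[21, 23, 28, 33, 36, 27, 40, 48, 45, 50, 51, 24, 38, 39]

insert 21 → {21}
insert 50 → {21, 50}
insert 33 → {21, 33, 50}
insert 23 → {21, 23, 33, 50}
insert 40 → {21, 23, 33, 40, 50}
insert 28 → {21, 23, 28, 33, 40, 50}
serve next job → 21; now {23, 28, 33, 40, 50}
insert 36 → {23, 28, 33, 36, 40, 50}
serve next job → 23; now {28, 33, 36, 40, 50}
serve next job → 28; now {33, 36, 40, 50}
serve next job → 33; now {36, 40, 50}
serve next job → 36; now {40, 50}
insert 27 → {27, 40, 50}
serve next job → 27; now {40, 50}
insert 48 → {40, 48, 50}
insert 51 → {40, 48, 50, 51}
serve next job → 40; now {48, 50, 51}
serve next job → 48; now {50, 51}
insert 45 → {45, 50, 51}
serve next job → 45; now {50, 51}
serve next job → 50; now {51}
serve next job → 51; now {}
insert 24 → {24}
insert 39 → {24, 39}
serve next job → 24; now {39}
insert 38 → {38, 39}
serve next job → 38; now {39}
serve next job → 39; now {}
insert 22 → {22}
insert 46 → {22, 46}
insert 41 → {22, 41, 46}
insert 29 → {22, 29, 41, 46}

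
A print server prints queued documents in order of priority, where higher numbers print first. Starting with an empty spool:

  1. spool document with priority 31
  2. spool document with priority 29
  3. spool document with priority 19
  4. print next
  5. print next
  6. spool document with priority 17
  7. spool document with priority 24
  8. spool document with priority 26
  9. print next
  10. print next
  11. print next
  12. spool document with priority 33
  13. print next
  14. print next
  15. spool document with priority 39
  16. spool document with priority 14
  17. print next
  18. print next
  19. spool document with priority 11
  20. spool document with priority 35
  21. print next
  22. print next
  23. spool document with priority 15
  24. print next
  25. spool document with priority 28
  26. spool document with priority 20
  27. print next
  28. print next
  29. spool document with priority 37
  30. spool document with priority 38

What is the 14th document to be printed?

20

insert 31 → {31}
insert 29 → {31, 29}
insert 19 → {31, 29, 19}
print next → 31; now {29, 19}
print next → 29; now {19}
insert 17 → {19, 17}
insert 24 → {24, 19, 17}
insert 26 → {26, 24, 19, 17}
print next → 26; now {24, 19, 17}
print next → 24; now {19, 17}
print next → 19; now {17}
insert 33 → {33, 17}
print next → 33; now {17}
print next → 17; now {}
insert 39 → {39}
insert 14 → {39, 14}
print next → 39; now {14}
print next → 14; now {}
insert 11 → {11}
insert 35 → {35, 11}
print next → 35; now {11}
print next → 11; now {}
insert 15 → {15}
print next → 15; now {}
insert 28 → {28}
insert 20 → {28, 20}
print next → 28; now {20}
print next → 20; now {}
insert 37 → {37}
insert 38 → {38, 37}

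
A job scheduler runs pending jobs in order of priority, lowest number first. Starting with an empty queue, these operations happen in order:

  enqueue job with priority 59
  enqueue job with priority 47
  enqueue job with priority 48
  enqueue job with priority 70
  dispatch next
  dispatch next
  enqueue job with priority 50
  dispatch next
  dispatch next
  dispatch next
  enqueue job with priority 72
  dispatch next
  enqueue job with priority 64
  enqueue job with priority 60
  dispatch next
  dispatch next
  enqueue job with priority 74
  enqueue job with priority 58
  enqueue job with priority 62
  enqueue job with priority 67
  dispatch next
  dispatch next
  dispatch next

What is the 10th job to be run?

insert 59 → {59}
insert 47 → {47, 59}
insert 48 → {47, 48, 59}
insert 70 → {47, 48, 59, 70}
dispatch next → 47; now {48, 59, 70}
dispatch next → 48; now {59, 70}
insert 50 → {50, 59, 70}
dispatch next → 50; now {59, 70}
dispatch next → 59; now {70}
dispatch next → 70; now {}
insert 72 → {72}
dispatch next → 72; now {}
insert 64 → {64}
insert 60 → {60, 64}
dispatch next → 60; now {64}
dispatch next → 64; now {}
insert 74 → {74}
insert 58 → {58, 74}
insert 62 → {58, 62, 74}
insert 67 → {58, 62, 67, 74}
dispatch next → 58; now {62, 67, 74}
dispatch next → 62; now {67, 74}
dispatch next → 67; now {74}

62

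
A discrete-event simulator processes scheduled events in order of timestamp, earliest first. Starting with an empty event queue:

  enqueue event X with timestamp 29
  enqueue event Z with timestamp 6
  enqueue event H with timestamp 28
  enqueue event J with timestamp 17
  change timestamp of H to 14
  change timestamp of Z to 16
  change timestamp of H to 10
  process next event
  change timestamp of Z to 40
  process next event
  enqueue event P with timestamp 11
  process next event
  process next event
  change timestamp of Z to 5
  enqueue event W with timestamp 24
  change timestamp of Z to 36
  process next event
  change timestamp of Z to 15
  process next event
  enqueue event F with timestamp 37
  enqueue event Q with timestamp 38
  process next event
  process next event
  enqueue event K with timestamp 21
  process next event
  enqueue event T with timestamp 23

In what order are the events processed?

add X (timestamp 29) → {X:29}
add Z (timestamp 6) → {Z:6, X:29}
add H (timestamp 28) → {Z:6, H:28, X:29}
add J (timestamp 17) → {Z:6, J:17, H:28, X:29}
update H to timestamp 14 → {Z:6, H:14, J:17, X:29}
update Z to timestamp 16 → {H:14, Z:16, J:17, X:29}
update H to timestamp 10 → {H:10, Z:16, J:17, X:29}
process next event → H; now {Z:16, J:17, X:29}
update Z to timestamp 40 → {J:17, X:29, Z:40}
process next event → J; now {X:29, Z:40}
add P (timestamp 11) → {P:11, X:29, Z:40}
process next event → P; now {X:29, Z:40}
process next event → X; now {Z:40}
update Z to timestamp 5 → {Z:5}
add W (timestamp 24) → {Z:5, W:24}
update Z to timestamp 36 → {W:24, Z:36}
process next event → W; now {Z:36}
update Z to timestamp 15 → {Z:15}
process next event → Z; now {}
add F (timestamp 37) → {F:37}
add Q (timestamp 38) → {F:37, Q:38}
process next event → F; now {Q:38}
process next event → Q; now {}
add K (timestamp 21) → {K:21}
process next event → K; now {}
add T (timestamp 23) → {T:23}

H → J → P → X → W → Z → F → Q → K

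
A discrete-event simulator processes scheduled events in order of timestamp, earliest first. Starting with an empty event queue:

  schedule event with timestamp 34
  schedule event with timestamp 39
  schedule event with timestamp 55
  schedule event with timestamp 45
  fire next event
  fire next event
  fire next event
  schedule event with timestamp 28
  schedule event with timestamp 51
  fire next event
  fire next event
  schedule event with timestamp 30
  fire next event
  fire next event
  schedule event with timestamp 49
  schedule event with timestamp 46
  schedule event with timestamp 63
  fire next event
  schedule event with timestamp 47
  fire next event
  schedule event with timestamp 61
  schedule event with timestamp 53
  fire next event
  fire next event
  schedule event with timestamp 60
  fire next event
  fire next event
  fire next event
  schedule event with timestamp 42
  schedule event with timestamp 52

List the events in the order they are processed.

34, 39, 45, 28, 51, 30, 55, 46, 47, 49, 53, 60, 61, 63

insert 34 → {34}
insert 39 → {34, 39}
insert 55 → {34, 39, 55}
insert 45 → {34, 39, 45, 55}
fire next event → 34; now {39, 45, 55}
fire next event → 39; now {45, 55}
fire next event → 45; now {55}
insert 28 → {28, 55}
insert 51 → {28, 51, 55}
fire next event → 28; now {51, 55}
fire next event → 51; now {55}
insert 30 → {30, 55}
fire next event → 30; now {55}
fire next event → 55; now {}
insert 49 → {49}
insert 46 → {46, 49}
insert 63 → {46, 49, 63}
fire next event → 46; now {49, 63}
insert 47 → {47, 49, 63}
fire next event → 47; now {49, 63}
insert 61 → {49, 61, 63}
insert 53 → {49, 53, 61, 63}
fire next event → 49; now {53, 61, 63}
fire next event → 53; now {61, 63}
insert 60 → {60, 61, 63}
fire next event → 60; now {61, 63}
fire next event → 61; now {63}
fire next event → 63; now {}
insert 42 → {42}
insert 52 → {42, 52}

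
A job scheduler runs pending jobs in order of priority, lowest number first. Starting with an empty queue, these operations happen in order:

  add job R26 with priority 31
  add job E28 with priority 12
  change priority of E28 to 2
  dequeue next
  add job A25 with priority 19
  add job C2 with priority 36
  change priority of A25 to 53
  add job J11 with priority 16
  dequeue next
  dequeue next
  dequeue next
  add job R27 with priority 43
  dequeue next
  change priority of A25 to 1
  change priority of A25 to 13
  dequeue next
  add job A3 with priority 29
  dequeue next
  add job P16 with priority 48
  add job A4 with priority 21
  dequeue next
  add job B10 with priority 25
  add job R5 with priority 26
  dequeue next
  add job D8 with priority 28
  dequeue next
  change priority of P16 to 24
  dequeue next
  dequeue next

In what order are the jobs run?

add R26 (priority 31) → {R26:31}
add E28 (priority 12) → {E28:12, R26:31}
update E28 to priority 2 → {E28:2, R26:31}
dequeue next → E28; now {R26:31}
add A25 (priority 19) → {A25:19, R26:31}
add C2 (priority 36) → {A25:19, R26:31, C2:36}
update A25 to priority 53 → {R26:31, C2:36, A25:53}
add J11 (priority 16) → {J11:16, R26:31, C2:36, A25:53}
dequeue next → J11; now {R26:31, C2:36, A25:53}
dequeue next → R26; now {C2:36, A25:53}
dequeue next → C2; now {A25:53}
add R27 (priority 43) → {R27:43, A25:53}
dequeue next → R27; now {A25:53}
update A25 to priority 1 → {A25:1}
update A25 to priority 13 → {A25:13}
dequeue next → A25; now {}
add A3 (priority 29) → {A3:29}
dequeue next → A3; now {}
add P16 (priority 48) → {P16:48}
add A4 (priority 21) → {A4:21, P16:48}
dequeue next → A4; now {P16:48}
add B10 (priority 25) → {B10:25, P16:48}
add R5 (priority 26) → {B10:25, R5:26, P16:48}
dequeue next → B10; now {R5:26, P16:48}
add D8 (priority 28) → {R5:26, D8:28, P16:48}
dequeue next → R5; now {D8:28, P16:48}
update P16 to priority 24 → {P16:24, D8:28}
dequeue next → P16; now {D8:28}
dequeue next → D8; now {}

E28 → J11 → R26 → C2 → R27 → A25 → A3 → A4 → B10 → R5 → P16 → D8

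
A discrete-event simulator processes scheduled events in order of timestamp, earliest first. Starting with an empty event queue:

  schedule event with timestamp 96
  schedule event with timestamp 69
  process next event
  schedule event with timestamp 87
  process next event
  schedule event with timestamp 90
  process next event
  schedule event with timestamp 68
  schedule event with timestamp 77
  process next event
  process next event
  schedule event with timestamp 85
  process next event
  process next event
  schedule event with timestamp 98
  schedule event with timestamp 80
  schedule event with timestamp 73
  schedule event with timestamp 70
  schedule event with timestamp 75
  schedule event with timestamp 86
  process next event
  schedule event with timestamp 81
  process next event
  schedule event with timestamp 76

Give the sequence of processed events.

69, 87, 90, 68, 77, 85, 96, 70, 73

insert 96 → {96}
insert 69 → {69, 96}
process next event → 69; now {96}
insert 87 → {87, 96}
process next event → 87; now {96}
insert 90 → {90, 96}
process next event → 90; now {96}
insert 68 → {68, 96}
insert 77 → {68, 77, 96}
process next event → 68; now {77, 96}
process next event → 77; now {96}
insert 85 → {85, 96}
process next event → 85; now {96}
process next event → 96; now {}
insert 98 → {98}
insert 80 → {80, 98}
insert 73 → {73, 80, 98}
insert 70 → {70, 73, 80, 98}
insert 75 → {70, 73, 75, 80, 98}
insert 86 → {70, 73, 75, 80, 86, 98}
process next event → 70; now {73, 75, 80, 86, 98}
insert 81 → {73, 75, 80, 81, 86, 98}
process next event → 73; now {75, 80, 81, 86, 98}
insert 76 → {75, 76, 80, 81, 86, 98}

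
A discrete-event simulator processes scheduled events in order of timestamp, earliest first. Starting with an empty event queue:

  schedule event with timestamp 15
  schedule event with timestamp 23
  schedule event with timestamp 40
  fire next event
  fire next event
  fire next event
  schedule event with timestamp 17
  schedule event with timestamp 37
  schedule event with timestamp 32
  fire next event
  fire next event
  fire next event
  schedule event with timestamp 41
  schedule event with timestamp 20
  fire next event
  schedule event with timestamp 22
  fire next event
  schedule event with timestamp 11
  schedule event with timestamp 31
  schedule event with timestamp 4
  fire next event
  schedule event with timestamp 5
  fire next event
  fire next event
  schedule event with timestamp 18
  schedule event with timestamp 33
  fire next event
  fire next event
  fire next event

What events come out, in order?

insert 15 → {15}
insert 23 → {15, 23}
insert 40 → {15, 23, 40}
fire next event → 15; now {23, 40}
fire next event → 23; now {40}
fire next event → 40; now {}
insert 17 → {17}
insert 37 → {17, 37}
insert 32 → {17, 32, 37}
fire next event → 17; now {32, 37}
fire next event → 32; now {37}
fire next event → 37; now {}
insert 41 → {41}
insert 20 → {20, 41}
fire next event → 20; now {41}
insert 22 → {22, 41}
fire next event → 22; now {41}
insert 11 → {11, 41}
insert 31 → {11, 31, 41}
insert 4 → {4, 11, 31, 41}
fire next event → 4; now {11, 31, 41}
insert 5 → {5, 11, 31, 41}
fire next event → 5; now {11, 31, 41}
fire next event → 11; now {31, 41}
insert 18 → {18, 31, 41}
insert 33 → {18, 31, 33, 41}
fire next event → 18; now {31, 33, 41}
fire next event → 31; now {33, 41}
fire next event → 33; now {41}

[15, 23, 40, 17, 32, 37, 20, 22, 4, 5, 11, 18, 31, 33]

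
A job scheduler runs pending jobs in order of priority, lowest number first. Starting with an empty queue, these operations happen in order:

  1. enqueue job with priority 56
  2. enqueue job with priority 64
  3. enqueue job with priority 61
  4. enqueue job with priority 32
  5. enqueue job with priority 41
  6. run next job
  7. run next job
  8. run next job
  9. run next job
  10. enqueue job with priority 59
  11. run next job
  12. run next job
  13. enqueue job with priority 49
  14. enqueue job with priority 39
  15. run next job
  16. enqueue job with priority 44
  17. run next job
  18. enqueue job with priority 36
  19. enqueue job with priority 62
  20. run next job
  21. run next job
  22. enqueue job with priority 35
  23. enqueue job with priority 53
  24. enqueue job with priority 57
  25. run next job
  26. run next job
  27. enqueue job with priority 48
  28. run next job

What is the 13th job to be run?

48

insert 56 → {56}
insert 64 → {56, 64}
insert 61 → {56, 61, 64}
insert 32 → {32, 56, 61, 64}
insert 41 → {32, 41, 56, 61, 64}
run next job → 32; now {41, 56, 61, 64}
run next job → 41; now {56, 61, 64}
run next job → 56; now {61, 64}
run next job → 61; now {64}
insert 59 → {59, 64}
run next job → 59; now {64}
run next job → 64; now {}
insert 49 → {49}
insert 39 → {39, 49}
run next job → 39; now {49}
insert 44 → {44, 49}
run next job → 44; now {49}
insert 36 → {36, 49}
insert 62 → {36, 49, 62}
run next job → 36; now {49, 62}
run next job → 49; now {62}
insert 35 → {35, 62}
insert 53 → {35, 53, 62}
insert 57 → {35, 53, 57, 62}
run next job → 35; now {53, 57, 62}
run next job → 53; now {57, 62}
insert 48 → {48, 57, 62}
run next job → 48; now {57, 62}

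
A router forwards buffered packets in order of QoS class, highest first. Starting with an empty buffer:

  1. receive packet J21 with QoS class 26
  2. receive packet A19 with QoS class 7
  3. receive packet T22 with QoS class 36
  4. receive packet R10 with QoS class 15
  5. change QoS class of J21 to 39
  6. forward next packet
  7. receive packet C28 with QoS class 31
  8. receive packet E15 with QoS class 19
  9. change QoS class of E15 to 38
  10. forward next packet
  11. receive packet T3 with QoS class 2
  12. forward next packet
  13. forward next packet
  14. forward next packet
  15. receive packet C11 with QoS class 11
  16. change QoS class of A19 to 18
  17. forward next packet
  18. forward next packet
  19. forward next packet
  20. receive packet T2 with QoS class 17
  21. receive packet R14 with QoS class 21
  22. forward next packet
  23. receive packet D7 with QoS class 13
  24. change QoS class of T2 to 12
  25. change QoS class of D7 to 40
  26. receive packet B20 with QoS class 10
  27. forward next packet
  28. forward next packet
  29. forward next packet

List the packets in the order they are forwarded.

J21 → E15 → T22 → C28 → R10 → A19 → C11 → T3 → R14 → D7 → T2 → B20

add J21 (QoS class 26) → {J21:26}
add A19 (QoS class 7) → {J21:26, A19:7}
add T22 (QoS class 36) → {T22:36, J21:26, A19:7}
add R10 (QoS class 15) → {T22:36, J21:26, R10:15, A19:7}
update J21 to QoS class 39 → {J21:39, T22:36, R10:15, A19:7}
forward next packet → J21; now {T22:36, R10:15, A19:7}
add C28 (QoS class 31) → {T22:36, C28:31, R10:15, A19:7}
add E15 (QoS class 19) → {T22:36, C28:31, E15:19, R10:15, A19:7}
update E15 to QoS class 38 → {E15:38, T22:36, C28:31, R10:15, A19:7}
forward next packet → E15; now {T22:36, C28:31, R10:15, A19:7}
add T3 (QoS class 2) → {T22:36, C28:31, R10:15, A19:7, T3:2}
forward next packet → T22; now {C28:31, R10:15, A19:7, T3:2}
forward next packet → C28; now {R10:15, A19:7, T3:2}
forward next packet → R10; now {A19:7, T3:2}
add C11 (QoS class 11) → {C11:11, A19:7, T3:2}
update A19 to QoS class 18 → {A19:18, C11:11, T3:2}
forward next packet → A19; now {C11:11, T3:2}
forward next packet → C11; now {T3:2}
forward next packet → T3; now {}
add T2 (QoS class 17) → {T2:17}
add R14 (QoS class 21) → {R14:21, T2:17}
forward next packet → R14; now {T2:17}
add D7 (QoS class 13) → {T2:17, D7:13}
update T2 to QoS class 12 → {D7:13, T2:12}
update D7 to QoS class 40 → {D7:40, T2:12}
add B20 (QoS class 10) → {D7:40, T2:12, B20:10}
forward next packet → D7; now {T2:12, B20:10}
forward next packet → T2; now {B20:10}
forward next packet → B20; now {}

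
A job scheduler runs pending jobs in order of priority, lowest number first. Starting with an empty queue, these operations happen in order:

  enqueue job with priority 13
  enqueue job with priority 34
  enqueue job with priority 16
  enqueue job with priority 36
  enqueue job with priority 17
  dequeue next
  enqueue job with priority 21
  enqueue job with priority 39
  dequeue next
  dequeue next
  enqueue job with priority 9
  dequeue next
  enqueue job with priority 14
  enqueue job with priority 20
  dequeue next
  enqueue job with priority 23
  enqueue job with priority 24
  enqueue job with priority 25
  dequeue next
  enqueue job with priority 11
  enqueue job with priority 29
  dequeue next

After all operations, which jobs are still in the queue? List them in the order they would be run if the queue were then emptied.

insert 13 → {13}
insert 34 → {13, 34}
insert 16 → {13, 16, 34}
insert 36 → {13, 16, 34, 36}
insert 17 → {13, 16, 17, 34, 36}
dequeue next → 13; now {16, 17, 34, 36}
insert 21 → {16, 17, 21, 34, 36}
insert 39 → {16, 17, 21, 34, 36, 39}
dequeue next → 16; now {17, 21, 34, 36, 39}
dequeue next → 17; now {21, 34, 36, 39}
insert 9 → {9, 21, 34, 36, 39}
dequeue next → 9; now {21, 34, 36, 39}
insert 14 → {14, 21, 34, 36, 39}
insert 20 → {14, 20, 21, 34, 36, 39}
dequeue next → 14; now {20, 21, 34, 36, 39}
insert 23 → {20, 21, 23, 34, 36, 39}
insert 24 → {20, 21, 23, 24, 34, 36, 39}
insert 25 → {20, 21, 23, 24, 25, 34, 36, 39}
dequeue next → 20; now {21, 23, 24, 25, 34, 36, 39}
insert 11 → {11, 21, 23, 24, 25, 34, 36, 39}
insert 29 → {11, 21, 23, 24, 25, 29, 34, 36, 39}
dequeue next → 11; now {21, 23, 24, 25, 29, 34, 36, 39}

21, 23, 24, 25, 29, 34, 36, 39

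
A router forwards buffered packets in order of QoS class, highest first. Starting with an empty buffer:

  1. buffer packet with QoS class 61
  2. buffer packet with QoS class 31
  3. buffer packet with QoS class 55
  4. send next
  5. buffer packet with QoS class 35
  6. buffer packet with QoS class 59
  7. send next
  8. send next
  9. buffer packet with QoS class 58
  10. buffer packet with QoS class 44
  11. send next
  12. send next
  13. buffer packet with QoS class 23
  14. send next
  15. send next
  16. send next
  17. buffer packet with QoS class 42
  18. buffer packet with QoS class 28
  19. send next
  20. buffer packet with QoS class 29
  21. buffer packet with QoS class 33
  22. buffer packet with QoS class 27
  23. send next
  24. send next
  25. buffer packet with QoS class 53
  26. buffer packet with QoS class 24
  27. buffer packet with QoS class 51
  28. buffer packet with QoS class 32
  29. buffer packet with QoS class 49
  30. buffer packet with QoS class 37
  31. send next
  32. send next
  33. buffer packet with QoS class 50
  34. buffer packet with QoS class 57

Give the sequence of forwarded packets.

[61, 59, 55, 58, 44, 35, 31, 23, 42, 33, 29, 53, 51]

insert 61 → {61}
insert 31 → {61, 31}
insert 55 → {61, 55, 31}
send next → 61; now {55, 31}
insert 35 → {55, 35, 31}
insert 59 → {59, 55, 35, 31}
send next → 59; now {55, 35, 31}
send next → 55; now {35, 31}
insert 58 → {58, 35, 31}
insert 44 → {58, 44, 35, 31}
send next → 58; now {44, 35, 31}
send next → 44; now {35, 31}
insert 23 → {35, 31, 23}
send next → 35; now {31, 23}
send next → 31; now {23}
send next → 23; now {}
insert 42 → {42}
insert 28 → {42, 28}
send next → 42; now {28}
insert 29 → {29, 28}
insert 33 → {33, 29, 28}
insert 27 → {33, 29, 28, 27}
send next → 33; now {29, 28, 27}
send next → 29; now {28, 27}
insert 53 → {53, 28, 27}
insert 24 → {53, 28, 27, 24}
insert 51 → {53, 51, 28, 27, 24}
insert 32 → {53, 51, 32, 28, 27, 24}
insert 49 → {53, 51, 49, 32, 28, 27, 24}
insert 37 → {53, 51, 49, 37, 32, 28, 27, 24}
send next → 53; now {51, 49, 37, 32, 28, 27, 24}
send next → 51; now {49, 37, 32, 28, 27, 24}
insert 50 → {50, 49, 37, 32, 28, 27, 24}
insert 57 → {57, 50, 49, 37, 32, 28, 27, 24}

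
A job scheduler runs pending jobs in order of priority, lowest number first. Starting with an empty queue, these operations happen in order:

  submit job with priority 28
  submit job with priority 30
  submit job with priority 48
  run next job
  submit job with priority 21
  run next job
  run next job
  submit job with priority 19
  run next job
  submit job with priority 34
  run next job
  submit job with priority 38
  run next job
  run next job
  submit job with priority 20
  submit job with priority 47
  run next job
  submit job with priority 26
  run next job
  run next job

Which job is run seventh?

insert 28 → {28}
insert 30 → {28, 30}
insert 48 → {28, 30, 48}
run next job → 28; now {30, 48}
insert 21 → {21, 30, 48}
run next job → 21; now {30, 48}
run next job → 30; now {48}
insert 19 → {19, 48}
run next job → 19; now {48}
insert 34 → {34, 48}
run next job → 34; now {48}
insert 38 → {38, 48}
run next job → 38; now {48}
run next job → 48; now {}
insert 20 → {20}
insert 47 → {20, 47}
run next job → 20; now {47}
insert 26 → {26, 47}
run next job → 26; now {47}
run next job → 47; now {}

48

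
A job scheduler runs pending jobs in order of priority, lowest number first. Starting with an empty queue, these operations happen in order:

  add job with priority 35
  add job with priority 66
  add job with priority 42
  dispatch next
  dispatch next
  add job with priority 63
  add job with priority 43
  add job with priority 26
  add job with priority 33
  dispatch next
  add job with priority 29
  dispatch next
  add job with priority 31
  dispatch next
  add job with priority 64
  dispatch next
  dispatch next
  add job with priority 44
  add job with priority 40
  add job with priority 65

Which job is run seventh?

43

insert 35 → {35}
insert 66 → {35, 66}
insert 42 → {35, 42, 66}
dispatch next → 35; now {42, 66}
dispatch next → 42; now {66}
insert 63 → {63, 66}
insert 43 → {43, 63, 66}
insert 26 → {26, 43, 63, 66}
insert 33 → {26, 33, 43, 63, 66}
dispatch next → 26; now {33, 43, 63, 66}
insert 29 → {29, 33, 43, 63, 66}
dispatch next → 29; now {33, 43, 63, 66}
insert 31 → {31, 33, 43, 63, 66}
dispatch next → 31; now {33, 43, 63, 66}
insert 64 → {33, 43, 63, 64, 66}
dispatch next → 33; now {43, 63, 64, 66}
dispatch next → 43; now {63, 64, 66}
insert 44 → {44, 63, 64, 66}
insert 40 → {40, 44, 63, 64, 66}
insert 65 → {40, 44, 63, 64, 65, 66}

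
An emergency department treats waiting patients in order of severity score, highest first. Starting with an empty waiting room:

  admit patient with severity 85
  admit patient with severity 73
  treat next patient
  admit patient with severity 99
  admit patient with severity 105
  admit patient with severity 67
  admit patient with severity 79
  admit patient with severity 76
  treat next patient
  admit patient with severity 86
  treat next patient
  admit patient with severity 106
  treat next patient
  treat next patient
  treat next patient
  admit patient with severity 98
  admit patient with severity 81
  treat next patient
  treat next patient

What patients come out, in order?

insert 85 → {85}
insert 73 → {85, 73}
treat next patient → 85; now {73}
insert 99 → {99, 73}
insert 105 → {105, 99, 73}
insert 67 → {105, 99, 73, 67}
insert 79 → {105, 99, 79, 73, 67}
insert 76 → {105, 99, 79, 76, 73, 67}
treat next patient → 105; now {99, 79, 76, 73, 67}
insert 86 → {99, 86, 79, 76, 73, 67}
treat next patient → 99; now {86, 79, 76, 73, 67}
insert 106 → {106, 86, 79, 76, 73, 67}
treat next patient → 106; now {86, 79, 76, 73, 67}
treat next patient → 86; now {79, 76, 73, 67}
treat next patient → 79; now {76, 73, 67}
insert 98 → {98, 76, 73, 67}
insert 81 → {98, 81, 76, 73, 67}
treat next patient → 98; now {81, 76, 73, 67}
treat next patient → 81; now {76, 73, 67}

[85, 105, 99, 106, 86, 79, 98, 81]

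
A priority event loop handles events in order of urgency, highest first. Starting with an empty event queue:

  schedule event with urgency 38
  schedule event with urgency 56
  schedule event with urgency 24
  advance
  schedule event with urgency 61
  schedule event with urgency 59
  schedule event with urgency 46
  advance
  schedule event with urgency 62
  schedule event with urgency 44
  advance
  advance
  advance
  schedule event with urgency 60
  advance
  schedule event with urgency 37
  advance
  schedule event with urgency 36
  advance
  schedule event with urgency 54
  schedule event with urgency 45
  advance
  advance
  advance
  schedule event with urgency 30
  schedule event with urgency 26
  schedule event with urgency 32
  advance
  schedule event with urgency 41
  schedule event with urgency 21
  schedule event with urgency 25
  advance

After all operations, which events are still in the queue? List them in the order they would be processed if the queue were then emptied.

insert 38 → {38}
insert 56 → {56, 38}
insert 24 → {56, 38, 24}
advance → 56; now {38, 24}
insert 61 → {61, 38, 24}
insert 59 → {61, 59, 38, 24}
insert 46 → {61, 59, 46, 38, 24}
advance → 61; now {59, 46, 38, 24}
insert 62 → {62, 59, 46, 38, 24}
insert 44 → {62, 59, 46, 44, 38, 24}
advance → 62; now {59, 46, 44, 38, 24}
advance → 59; now {46, 44, 38, 24}
advance → 46; now {44, 38, 24}
insert 60 → {60, 44, 38, 24}
advance → 60; now {44, 38, 24}
insert 37 → {44, 38, 37, 24}
advance → 44; now {38, 37, 24}
insert 36 → {38, 37, 36, 24}
advance → 38; now {37, 36, 24}
insert 54 → {54, 37, 36, 24}
insert 45 → {54, 45, 37, 36, 24}
advance → 54; now {45, 37, 36, 24}
advance → 45; now {37, 36, 24}
advance → 37; now {36, 24}
insert 30 → {36, 30, 24}
insert 26 → {36, 30, 26, 24}
insert 32 → {36, 32, 30, 26, 24}
advance → 36; now {32, 30, 26, 24}
insert 41 → {41, 32, 30, 26, 24}
insert 21 → {41, 32, 30, 26, 24, 21}
insert 25 → {41, 32, 30, 26, 25, 24, 21}
advance → 41; now {32, 30, 26, 25, 24, 21}

32, 30, 26, 25, 24, 21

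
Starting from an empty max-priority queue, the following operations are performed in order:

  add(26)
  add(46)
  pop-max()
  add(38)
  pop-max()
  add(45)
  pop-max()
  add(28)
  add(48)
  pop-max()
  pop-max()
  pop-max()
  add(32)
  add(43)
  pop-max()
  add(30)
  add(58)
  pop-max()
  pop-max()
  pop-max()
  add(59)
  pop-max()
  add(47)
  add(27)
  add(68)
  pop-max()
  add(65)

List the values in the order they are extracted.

insert 26 → {26}
insert 46 → {46, 26}
pop-max → 46; now {26}
insert 38 → {38, 26}
pop-max → 38; now {26}
insert 45 → {45, 26}
pop-max → 45; now {26}
insert 28 → {28, 26}
insert 48 → {48, 28, 26}
pop-max → 48; now {28, 26}
pop-max → 28; now {26}
pop-max → 26; now {}
insert 32 → {32}
insert 43 → {43, 32}
pop-max → 43; now {32}
insert 30 → {32, 30}
insert 58 → {58, 32, 30}
pop-max → 58; now {32, 30}
pop-max → 32; now {30}
pop-max → 30; now {}
insert 59 → {59}
pop-max → 59; now {}
insert 47 → {47}
insert 27 → {47, 27}
insert 68 → {68, 47, 27}
pop-max → 68; now {47, 27}
insert 65 → {65, 47, 27}

46, 38, 45, 48, 28, 26, 43, 58, 32, 30, 59, 68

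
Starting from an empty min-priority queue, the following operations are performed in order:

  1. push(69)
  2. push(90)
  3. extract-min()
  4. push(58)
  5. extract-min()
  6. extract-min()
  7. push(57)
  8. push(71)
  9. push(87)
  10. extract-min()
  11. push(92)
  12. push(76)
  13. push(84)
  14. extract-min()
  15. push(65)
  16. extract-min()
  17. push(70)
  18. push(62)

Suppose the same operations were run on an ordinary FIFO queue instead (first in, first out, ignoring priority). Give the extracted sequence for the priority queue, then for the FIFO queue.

priority queue: [69, 58, 90, 57, 71, 65]; FIFO queue: 69, 90, 58, 57, 71, 87

insert 69 → {69}
insert 90 → {69, 90}
extract-min → 69; now {90}
insert 58 → {58, 90}
extract-min → 58; now {90}
extract-min → 90; now {}
insert 57 → {57}
insert 71 → {57, 71}
insert 87 → {57, 71, 87}
extract-min → 57; now {71, 87}
insert 92 → {71, 87, 92}
insert 76 → {71, 76, 87, 92}
insert 84 → {71, 76, 84, 87, 92}
extract-min → 71; now {76, 84, 87, 92}
insert 65 → {65, 76, 84, 87, 92}
extract-min → 65; now {76, 84, 87, 92}
insert 70 → {70, 76, 84, 87, 92}
insert 62 → {62, 70, 76, 84, 87, 92}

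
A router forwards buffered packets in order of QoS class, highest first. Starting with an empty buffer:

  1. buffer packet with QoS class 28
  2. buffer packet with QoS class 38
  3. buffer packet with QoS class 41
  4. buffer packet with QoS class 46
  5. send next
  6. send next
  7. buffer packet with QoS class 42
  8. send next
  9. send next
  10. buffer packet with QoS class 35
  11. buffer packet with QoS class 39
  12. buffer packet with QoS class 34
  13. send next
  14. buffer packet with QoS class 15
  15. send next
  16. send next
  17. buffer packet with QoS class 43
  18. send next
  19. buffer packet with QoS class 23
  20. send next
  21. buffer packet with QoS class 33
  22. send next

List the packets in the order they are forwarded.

46, 41, 42, 38, 39, 35, 34, 43, 28, 33

insert 28 → {28}
insert 38 → {38, 28}
insert 41 → {41, 38, 28}
insert 46 → {46, 41, 38, 28}
send next → 46; now {41, 38, 28}
send next → 41; now {38, 28}
insert 42 → {42, 38, 28}
send next → 42; now {38, 28}
send next → 38; now {28}
insert 35 → {35, 28}
insert 39 → {39, 35, 28}
insert 34 → {39, 35, 34, 28}
send next → 39; now {35, 34, 28}
insert 15 → {35, 34, 28, 15}
send next → 35; now {34, 28, 15}
send next → 34; now {28, 15}
insert 43 → {43, 28, 15}
send next → 43; now {28, 15}
insert 23 → {28, 23, 15}
send next → 28; now {23, 15}
insert 33 → {33, 23, 15}
send next → 33; now {23, 15}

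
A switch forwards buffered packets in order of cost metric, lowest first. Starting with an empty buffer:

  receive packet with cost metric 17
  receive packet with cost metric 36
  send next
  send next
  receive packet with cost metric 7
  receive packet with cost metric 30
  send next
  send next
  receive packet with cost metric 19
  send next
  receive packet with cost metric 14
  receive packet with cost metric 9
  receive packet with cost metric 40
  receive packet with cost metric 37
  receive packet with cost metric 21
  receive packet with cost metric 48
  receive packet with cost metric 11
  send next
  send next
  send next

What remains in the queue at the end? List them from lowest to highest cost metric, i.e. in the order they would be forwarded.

insert 17 → {17}
insert 36 → {17, 36}
send next → 17; now {36}
send next → 36; now {}
insert 7 → {7}
insert 30 → {7, 30}
send next → 7; now {30}
send next → 30; now {}
insert 19 → {19}
send next → 19; now {}
insert 14 → {14}
insert 9 → {9, 14}
insert 40 → {9, 14, 40}
insert 37 → {9, 14, 37, 40}
insert 21 → {9, 14, 21, 37, 40}
insert 48 → {9, 14, 21, 37, 40, 48}
insert 11 → {9, 11, 14, 21, 37, 40, 48}
send next → 9; now {11, 14, 21, 37, 40, 48}
send next → 11; now {14, 21, 37, 40, 48}
send next → 14; now {21, 37, 40, 48}

[21, 37, 40, 48]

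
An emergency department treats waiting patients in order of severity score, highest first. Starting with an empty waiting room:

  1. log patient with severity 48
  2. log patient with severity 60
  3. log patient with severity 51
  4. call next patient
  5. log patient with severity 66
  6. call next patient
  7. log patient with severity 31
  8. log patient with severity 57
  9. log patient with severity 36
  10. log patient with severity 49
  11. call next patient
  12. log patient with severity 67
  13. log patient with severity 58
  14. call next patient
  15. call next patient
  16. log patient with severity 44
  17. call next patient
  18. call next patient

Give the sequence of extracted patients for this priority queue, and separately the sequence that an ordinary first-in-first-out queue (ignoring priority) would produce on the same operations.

priority queue: 60 → 66 → 57 → 67 → 58 → 51 → 49; FIFO queue: [48, 60, 51, 66, 31, 57, 36]

insert 48 → {48}
insert 60 → {60, 48}
insert 51 → {60, 51, 48}
call next patient → 60; now {51, 48}
insert 66 → {66, 51, 48}
call next patient → 66; now {51, 48}
insert 31 → {51, 48, 31}
insert 57 → {57, 51, 48, 31}
insert 36 → {57, 51, 48, 36, 31}
insert 49 → {57, 51, 49, 48, 36, 31}
call next patient → 57; now {51, 49, 48, 36, 31}
insert 67 → {67, 51, 49, 48, 36, 31}
insert 58 → {67, 58, 51, 49, 48, 36, 31}
call next patient → 67; now {58, 51, 49, 48, 36, 31}
call next patient → 58; now {51, 49, 48, 36, 31}
insert 44 → {51, 49, 48, 44, 36, 31}
call next patient → 51; now {49, 48, 44, 36, 31}
call next patient → 49; now {48, 44, 36, 31}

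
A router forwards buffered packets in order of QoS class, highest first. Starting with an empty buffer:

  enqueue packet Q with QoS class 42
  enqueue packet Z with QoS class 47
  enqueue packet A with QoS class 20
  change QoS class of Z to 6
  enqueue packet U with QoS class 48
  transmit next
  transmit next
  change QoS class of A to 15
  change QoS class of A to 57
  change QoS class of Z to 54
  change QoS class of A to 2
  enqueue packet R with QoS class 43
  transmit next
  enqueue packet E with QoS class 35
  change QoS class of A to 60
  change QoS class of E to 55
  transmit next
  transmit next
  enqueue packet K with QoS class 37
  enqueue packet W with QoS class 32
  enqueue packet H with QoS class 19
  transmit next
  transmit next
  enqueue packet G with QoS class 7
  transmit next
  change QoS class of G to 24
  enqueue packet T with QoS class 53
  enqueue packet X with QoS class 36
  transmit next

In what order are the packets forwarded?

add Q (QoS class 42) → {Q:42}
add Z (QoS class 47) → {Z:47, Q:42}
add A (QoS class 20) → {Z:47, Q:42, A:20}
update Z to QoS class 6 → {Q:42, A:20, Z:6}
add U (QoS class 48) → {U:48, Q:42, A:20, Z:6}
transmit next → U; now {Q:42, A:20, Z:6}
transmit next → Q; now {A:20, Z:6}
update A to QoS class 15 → {A:15, Z:6}
update A to QoS class 57 → {A:57, Z:6}
update Z to QoS class 54 → {A:57, Z:54}
update A to QoS class 2 → {Z:54, A:2}
add R (QoS class 43) → {Z:54, R:43, A:2}
transmit next → Z; now {R:43, A:2}
add E (QoS class 35) → {R:43, E:35, A:2}
update A to QoS class 60 → {A:60, R:43, E:35}
update E to QoS class 55 → {A:60, E:55, R:43}
transmit next → A; now {E:55, R:43}
transmit next → E; now {R:43}
add K (QoS class 37) → {R:43, K:37}
add W (QoS class 32) → {R:43, K:37, W:32}
add H (QoS class 19) → {R:43, K:37, W:32, H:19}
transmit next → R; now {K:37, W:32, H:19}
transmit next → K; now {W:32, H:19}
add G (QoS class 7) → {W:32, H:19, G:7}
transmit next → W; now {H:19, G:7}
update G to QoS class 24 → {G:24, H:19}
add T (QoS class 53) → {T:53, G:24, H:19}
add X (QoS class 36) → {T:53, X:36, G:24, H:19}
transmit next → T; now {X:36, G:24, H:19}

U → Q → Z → A → E → R → K → W → T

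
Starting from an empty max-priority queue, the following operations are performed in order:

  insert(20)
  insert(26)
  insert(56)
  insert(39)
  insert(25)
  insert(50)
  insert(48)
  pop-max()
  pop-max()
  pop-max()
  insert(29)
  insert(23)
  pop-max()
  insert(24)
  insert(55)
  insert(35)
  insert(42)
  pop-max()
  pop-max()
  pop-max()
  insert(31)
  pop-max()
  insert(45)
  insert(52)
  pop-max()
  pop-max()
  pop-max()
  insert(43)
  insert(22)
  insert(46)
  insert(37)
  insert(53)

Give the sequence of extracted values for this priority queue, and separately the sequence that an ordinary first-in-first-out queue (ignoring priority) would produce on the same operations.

insert 20 → {20}
insert 26 → {26, 20}
insert 56 → {56, 26, 20}
insert 39 → {56, 39, 26, 20}
insert 25 → {56, 39, 26, 25, 20}
insert 50 → {56, 50, 39, 26, 25, 20}
insert 48 → {56, 50, 48, 39, 26, 25, 20}
pop-max → 56; now {50, 48, 39, 26, 25, 20}
pop-max → 50; now {48, 39, 26, 25, 20}
pop-max → 48; now {39, 26, 25, 20}
insert 29 → {39, 29, 26, 25, 20}
insert 23 → {39, 29, 26, 25, 23, 20}
pop-max → 39; now {29, 26, 25, 23, 20}
insert 24 → {29, 26, 25, 24, 23, 20}
insert 55 → {55, 29, 26, 25, 24, 23, 20}
insert 35 → {55, 35, 29, 26, 25, 24, 23, 20}
insert 42 → {55, 42, 35, 29, 26, 25, 24, 23, 20}
pop-max → 55; now {42, 35, 29, 26, 25, 24, 23, 20}
pop-max → 42; now {35, 29, 26, 25, 24, 23, 20}
pop-max → 35; now {29, 26, 25, 24, 23, 20}
insert 31 → {31, 29, 26, 25, 24, 23, 20}
pop-max → 31; now {29, 26, 25, 24, 23, 20}
insert 45 → {45, 29, 26, 25, 24, 23, 20}
insert 52 → {52, 45, 29, 26, 25, 24, 23, 20}
pop-max → 52; now {45, 29, 26, 25, 24, 23, 20}
pop-max → 45; now {29, 26, 25, 24, 23, 20}
pop-max → 29; now {26, 25, 24, 23, 20}
insert 43 → {43, 26, 25, 24, 23, 20}
insert 22 → {43, 26, 25, 24, 23, 22, 20}
insert 46 → {46, 43, 26, 25, 24, 23, 22, 20}
insert 37 → {46, 43, 37, 26, 25, 24, 23, 22, 20}
insert 53 → {53, 46, 43, 37, 26, 25, 24, 23, 22, 20}

priority queue: 56 → 50 → 48 → 39 → 55 → 42 → 35 → 31 → 52 → 45 → 29; FIFO queue: 20, 26, 56, 39, 25, 50, 48, 29, 23, 24, 55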